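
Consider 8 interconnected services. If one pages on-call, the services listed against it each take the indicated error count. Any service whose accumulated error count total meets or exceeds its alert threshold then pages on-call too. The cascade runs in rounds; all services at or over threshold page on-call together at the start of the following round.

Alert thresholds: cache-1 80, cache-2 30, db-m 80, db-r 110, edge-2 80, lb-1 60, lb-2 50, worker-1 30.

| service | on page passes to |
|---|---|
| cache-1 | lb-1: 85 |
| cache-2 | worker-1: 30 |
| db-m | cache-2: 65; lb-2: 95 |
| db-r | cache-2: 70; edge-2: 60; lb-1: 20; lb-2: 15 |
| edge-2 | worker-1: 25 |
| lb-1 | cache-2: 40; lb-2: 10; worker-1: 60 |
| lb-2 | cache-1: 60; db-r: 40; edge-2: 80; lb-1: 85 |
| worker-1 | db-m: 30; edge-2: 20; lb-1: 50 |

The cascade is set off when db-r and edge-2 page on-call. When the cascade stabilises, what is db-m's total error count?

30

Round 1 — db-r, edge-2 page on-call (initial).
  cache-2: +70 → 70 ≥ 30
  lb-1: +20 → 20 < 60
  lb-2: +15 → 15 < 50
  worker-1: +25 → 25 < 30
Round 2 — cache-2 pages on-call.
  worker-1: +30 → 55 ≥ 30
Round 3 — worker-1 pages on-call.
  db-m: +30 → 30 < 80
  lb-1: +50 → 70 ≥ 60
Round 4 — lb-1 pages on-call.
  lb-2: +10 → 25 < 50
No further pages.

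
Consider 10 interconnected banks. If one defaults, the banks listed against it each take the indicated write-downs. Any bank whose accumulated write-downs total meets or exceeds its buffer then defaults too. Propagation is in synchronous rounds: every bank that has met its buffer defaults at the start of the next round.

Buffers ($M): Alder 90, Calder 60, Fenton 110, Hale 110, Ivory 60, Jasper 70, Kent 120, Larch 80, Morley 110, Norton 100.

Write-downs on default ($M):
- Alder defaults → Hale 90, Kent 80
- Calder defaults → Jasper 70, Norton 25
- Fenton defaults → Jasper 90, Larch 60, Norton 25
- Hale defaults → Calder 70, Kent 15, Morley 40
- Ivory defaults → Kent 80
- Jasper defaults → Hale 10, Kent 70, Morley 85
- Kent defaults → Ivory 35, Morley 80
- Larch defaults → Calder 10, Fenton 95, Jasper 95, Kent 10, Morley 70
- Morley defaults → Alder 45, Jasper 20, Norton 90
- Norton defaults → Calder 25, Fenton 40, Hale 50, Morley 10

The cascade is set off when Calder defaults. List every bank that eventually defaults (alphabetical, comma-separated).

Calder, Jasper

Round 1 — Calder defaults (initial).
  Jasper: +70 → 70 ≥ 70
  Norton: +25 → 25 < 100
Round 2 — Jasper defaults.
  Hale: +10 → 10 < 110
  Kent: +70 → 70 < 120
  Morley: +85 → 85 < 110
No further defaults.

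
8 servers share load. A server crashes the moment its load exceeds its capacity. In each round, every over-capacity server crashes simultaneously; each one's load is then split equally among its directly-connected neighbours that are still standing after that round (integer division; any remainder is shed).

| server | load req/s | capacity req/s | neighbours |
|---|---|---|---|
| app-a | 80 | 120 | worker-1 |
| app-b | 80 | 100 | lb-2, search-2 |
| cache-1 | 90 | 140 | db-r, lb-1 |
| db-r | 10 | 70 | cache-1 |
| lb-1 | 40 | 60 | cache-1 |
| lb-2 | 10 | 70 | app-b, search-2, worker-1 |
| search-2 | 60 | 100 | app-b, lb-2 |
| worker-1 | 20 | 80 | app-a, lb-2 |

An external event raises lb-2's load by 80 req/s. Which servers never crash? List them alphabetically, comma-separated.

app-a, cache-1, db-r, lb-1, worker-1

Round 1 — lb-2 at 90 > 70. lb-2 crashes.
  lb-2 sheds 90 req/s to app-b, search-2, worker-1: 30 each.
    app-b: 80+30 = 110 > 100
    search-2: 60+30 = 90 ≤ 100
    worker-1: 20+30 = 50 ≤ 80
Round 2 — app-b crashes.
  app-b sheds 110 req/s to search-2: 110 each.
    search-2: 90+110 = 200 > 100
Round 3 — search-2 crashes.
  search-2 sheds 200 req/s: no online neighbours, lost.
No further crashes.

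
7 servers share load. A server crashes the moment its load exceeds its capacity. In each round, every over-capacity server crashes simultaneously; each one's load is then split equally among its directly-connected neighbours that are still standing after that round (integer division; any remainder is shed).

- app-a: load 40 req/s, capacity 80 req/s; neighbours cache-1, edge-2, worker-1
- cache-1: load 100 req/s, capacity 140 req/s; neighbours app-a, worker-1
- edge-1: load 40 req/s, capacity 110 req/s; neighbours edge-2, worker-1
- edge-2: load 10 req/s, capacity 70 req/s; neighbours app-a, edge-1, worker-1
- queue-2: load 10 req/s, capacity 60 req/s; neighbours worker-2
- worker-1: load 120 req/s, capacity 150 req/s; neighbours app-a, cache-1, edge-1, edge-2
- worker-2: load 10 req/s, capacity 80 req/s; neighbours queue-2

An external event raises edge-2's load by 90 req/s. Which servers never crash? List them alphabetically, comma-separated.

Round 1 — edge-2 at 100 > 70. edge-2 crashes.
  edge-2 sheds 100 req/s to app-a, edge-1, worker-1: 33 each (1 lost).
    app-a: 40+33 = 73 ≤ 80
    edge-1: 40+33 = 73 ≤ 110
    worker-1: 120+33 = 153 > 150
Round 2 — worker-1 crashes.
  worker-1 sheds 153 req/s to app-a, cache-1, edge-1: 51 each.
    app-a: 73+51 = 124 > 80
    cache-1: 100+51 = 151 > 140
    edge-1: 73+51 = 124 > 110
Round 3 — app-a, cache-1, edge-1 crash.
  app-a sheds 124 req/s: no online neighbours, lost.
  cache-1 sheds 151 req/s: no online neighbours, lost.
  edge-1 sheds 124 req/s: no online neighbours, lost.
No further crashes.

queue-2, worker-2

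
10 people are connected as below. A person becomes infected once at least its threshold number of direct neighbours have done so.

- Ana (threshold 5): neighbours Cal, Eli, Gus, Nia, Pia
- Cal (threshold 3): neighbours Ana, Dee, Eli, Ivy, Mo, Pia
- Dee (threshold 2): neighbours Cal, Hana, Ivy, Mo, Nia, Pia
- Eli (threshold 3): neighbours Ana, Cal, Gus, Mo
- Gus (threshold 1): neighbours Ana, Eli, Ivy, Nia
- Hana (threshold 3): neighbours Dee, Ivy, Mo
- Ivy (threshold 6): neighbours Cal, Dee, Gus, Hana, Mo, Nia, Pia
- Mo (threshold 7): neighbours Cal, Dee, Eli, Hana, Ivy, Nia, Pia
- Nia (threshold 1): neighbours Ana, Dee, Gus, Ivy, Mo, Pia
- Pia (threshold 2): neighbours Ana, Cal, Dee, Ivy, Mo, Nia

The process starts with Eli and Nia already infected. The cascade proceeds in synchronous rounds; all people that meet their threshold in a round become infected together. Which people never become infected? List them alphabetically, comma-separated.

Round 1 — Eli, Nia become infected (initial).
Round 2 — checking thresholds:
  Ana: 2 of 5 neighbours < 5, holds.
  Cal: 1 of 6 neighbours < 3, holds.
  Dee: 1 of 6 neighbours < 2, holds.
  Gus: 2 of 4 neighbours ≥ 1, becomes infected.
  Ivy: 1 of 7 neighbours < 6, holds.
  Mo: 2 of 7 neighbours < 7, holds.
  Pia: 1 of 6 neighbours < 2, holds.
Round 3 — no new infections; cascade stops.

Ana, Cal, Dee, Hana, Ivy, Mo, Pia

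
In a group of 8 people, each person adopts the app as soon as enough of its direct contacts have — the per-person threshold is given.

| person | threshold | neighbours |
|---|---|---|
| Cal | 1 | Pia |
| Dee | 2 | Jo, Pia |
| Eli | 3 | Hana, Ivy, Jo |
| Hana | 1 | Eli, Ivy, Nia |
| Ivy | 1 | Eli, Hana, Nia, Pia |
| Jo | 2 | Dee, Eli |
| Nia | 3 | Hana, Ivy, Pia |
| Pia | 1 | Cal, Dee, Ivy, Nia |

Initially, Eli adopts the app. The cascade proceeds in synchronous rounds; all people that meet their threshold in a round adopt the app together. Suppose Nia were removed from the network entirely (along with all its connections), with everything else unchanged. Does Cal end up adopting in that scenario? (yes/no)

With Nia removed:
Round 1 — Eli adopts the app (initial).
Round 2 — checking thresholds:
  Hana: 1 of 2 neighbours ≥ 1, adopts the app.
  Ivy: 1 of 3 neighbours ≥ 1, adopts the app.
  Jo: 1 of 2 neighbours < 2, holds.
Round 3 — checking thresholds:
  Jo: 1 of 2 neighbours < 2, holds.
  Pia: 1 of 3 neighbours ≥ 1, adopts the app.
Round 4 — checking thresholds:
  Cal: 1 of 1 neighbours ≥ 1, adopts the app.
  Dee: 1 of 2 neighbours < 2, holds.
  Jo: 1 of 2 neighbours < 2, holds.
Round 5 — no new adoptions; cascade stops.

yes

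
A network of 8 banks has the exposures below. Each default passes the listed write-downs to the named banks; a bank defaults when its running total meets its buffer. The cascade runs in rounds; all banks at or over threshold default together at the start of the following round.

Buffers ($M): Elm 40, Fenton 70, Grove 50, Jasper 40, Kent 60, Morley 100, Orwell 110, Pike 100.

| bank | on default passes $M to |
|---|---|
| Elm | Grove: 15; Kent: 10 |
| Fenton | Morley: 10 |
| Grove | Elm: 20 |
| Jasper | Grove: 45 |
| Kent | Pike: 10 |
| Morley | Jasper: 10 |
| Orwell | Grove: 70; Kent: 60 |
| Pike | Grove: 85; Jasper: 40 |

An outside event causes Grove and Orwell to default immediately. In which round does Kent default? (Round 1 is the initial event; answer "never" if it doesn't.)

Round 1 — Grove, Orwell default (initial).
  Elm: +20 → 20 < 40
  Kent: +60 → 60 ≥ 60
Round 2 — Kent defaults.
  Pike: +10 → 10 < 100
No further defaults.

2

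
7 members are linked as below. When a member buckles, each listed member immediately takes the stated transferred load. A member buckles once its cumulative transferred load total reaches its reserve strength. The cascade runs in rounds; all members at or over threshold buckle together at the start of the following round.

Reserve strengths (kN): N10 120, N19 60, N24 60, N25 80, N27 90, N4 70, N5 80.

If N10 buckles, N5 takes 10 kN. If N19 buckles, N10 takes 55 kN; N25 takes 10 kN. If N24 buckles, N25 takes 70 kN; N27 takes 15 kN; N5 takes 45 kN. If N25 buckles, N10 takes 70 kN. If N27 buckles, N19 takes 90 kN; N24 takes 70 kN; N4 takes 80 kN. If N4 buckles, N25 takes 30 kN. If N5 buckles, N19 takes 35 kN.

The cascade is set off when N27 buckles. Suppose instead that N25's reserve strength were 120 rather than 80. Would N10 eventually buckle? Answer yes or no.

With N25's reserve strength at 120:
Round 1 — N27 buckles (initial).
  N19: +90 → 90 ≥ 60
  N24: +70 → 70 ≥ 60
  N4: +80 → 80 ≥ 70
Round 2 — N19, N24, N4 buckle.
  N10: +55 → 55 < 120
  N25: +10+70+30 → 110 < 120
  N5: +45 → 45 < 80
No further bucklings.

no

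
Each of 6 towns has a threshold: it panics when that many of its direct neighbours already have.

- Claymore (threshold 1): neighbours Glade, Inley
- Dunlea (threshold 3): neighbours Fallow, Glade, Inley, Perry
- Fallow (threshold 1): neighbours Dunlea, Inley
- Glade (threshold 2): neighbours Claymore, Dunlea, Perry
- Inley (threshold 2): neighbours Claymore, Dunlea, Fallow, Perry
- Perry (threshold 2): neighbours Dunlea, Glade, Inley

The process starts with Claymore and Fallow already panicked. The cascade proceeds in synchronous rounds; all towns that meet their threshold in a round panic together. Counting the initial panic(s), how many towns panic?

3

Round 1 — Claymore, Fallow panic (initial).
Round 2 — checking thresholds:
  Dunlea: 1 of 4 neighbours < 3, not yet.
  Glade: 1 of 3 neighbours < 2, not yet.
  Inley: 2 of 4 neighbours ≥ 2, panics.
Round 3 — no new panics; cascade stops.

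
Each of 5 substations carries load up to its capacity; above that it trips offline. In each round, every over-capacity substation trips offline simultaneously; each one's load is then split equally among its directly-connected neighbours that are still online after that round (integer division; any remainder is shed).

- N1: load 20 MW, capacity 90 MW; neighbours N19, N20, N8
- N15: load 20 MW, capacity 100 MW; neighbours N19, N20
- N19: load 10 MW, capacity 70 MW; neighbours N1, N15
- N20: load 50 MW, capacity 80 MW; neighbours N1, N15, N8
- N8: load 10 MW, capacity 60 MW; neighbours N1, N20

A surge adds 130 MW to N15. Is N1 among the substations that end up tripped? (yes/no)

Round 1 — N15 at 150 > 100. N15 trips offline.
  N15 sheds 150 MW to N19, N20: 75 each.
    N19: 10+75 = 85 > 70
    N20: 50+75 = 125 > 80
Round 2 — N19, N20 trip offline.
  N19 sheds 85 MW to N1: 85 each.
    N1: 20+85 = 105 > 90
  N20 sheds 125 MW to N1, N8: 62 each (1 lost).
    N1: 105+62 = 167 > 90
    N8: 10+62 = 72 > 60
Round 3 — N1, N8 trip offline.
  N1 sheds 167 MW: no online neighbours, lost.
  N8 sheds 72 MW: no online neighbours, lost.
No further trips.

yes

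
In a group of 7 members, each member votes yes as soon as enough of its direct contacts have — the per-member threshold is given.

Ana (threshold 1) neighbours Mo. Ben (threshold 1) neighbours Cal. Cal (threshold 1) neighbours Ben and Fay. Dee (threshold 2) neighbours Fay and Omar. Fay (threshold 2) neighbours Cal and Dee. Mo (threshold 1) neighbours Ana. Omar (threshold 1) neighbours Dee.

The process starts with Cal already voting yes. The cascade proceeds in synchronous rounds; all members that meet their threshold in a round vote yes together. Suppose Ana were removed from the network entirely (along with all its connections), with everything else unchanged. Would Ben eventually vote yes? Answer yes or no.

yes

With Ana removed:
Round 1 — Cal votes yes (initial).
Round 2 — checking thresholds:
  Ben: 1 of 1 neighbours ≥ 1, votes yes.
  Fay: 1 of 2 neighbours < 2, not yet.
Round 3 — no new yes votes; cascade stops.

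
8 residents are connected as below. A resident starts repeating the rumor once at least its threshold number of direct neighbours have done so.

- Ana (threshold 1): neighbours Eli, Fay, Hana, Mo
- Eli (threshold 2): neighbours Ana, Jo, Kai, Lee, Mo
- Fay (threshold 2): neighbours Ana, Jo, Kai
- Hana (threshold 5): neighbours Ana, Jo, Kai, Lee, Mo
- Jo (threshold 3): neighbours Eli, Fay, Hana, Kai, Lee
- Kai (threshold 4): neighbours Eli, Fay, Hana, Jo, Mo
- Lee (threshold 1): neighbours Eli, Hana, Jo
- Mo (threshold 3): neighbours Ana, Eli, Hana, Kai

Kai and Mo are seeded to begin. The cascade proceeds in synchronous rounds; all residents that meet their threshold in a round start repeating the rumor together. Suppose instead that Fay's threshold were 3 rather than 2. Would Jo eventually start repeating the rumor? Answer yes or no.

yes

With Fay's threshold at 3:
Round 1 — Kai, Mo start repeating the rumor (initial).
Round 2 — checking thresholds:
  Ana: 1 of 4 neighbours ≥ 1, starts repeating the rumor.
  Eli: 2 of 5 neighbours ≥ 2, starts repeating the rumor.
  Fay: 1 of 3 neighbours < 3, holds.
  Hana: 2 of 5 neighbours < 5, holds.
  Jo: 1 of 5 neighbours < 3, holds.
Round 3 — checking thresholds:
  Fay: 2 of 3 neighbours < 3, holds.
  Hana: 3 of 5 neighbours < 5, holds.
  Jo: 2 of 5 neighbours < 3, holds.
  Lee: 1 of 3 neighbours ≥ 1, starts repeating the rumor.
Round 4 — checking thresholds:
  Fay: 2 of 3 neighbours < 3, holds.
  Hana: 4 of 5 neighbours < 5, holds.
  Jo: 3 of 5 neighbours ≥ 3, starts repeating the rumor.
Round 5 — checking thresholds:
  Fay: 3 of 3 neighbours ≥ 3, starts repeating the rumor.
  Hana: 5 of 5 neighbours ≥ 5, starts repeating the rumor.
Round 6 — no new spreads; cascade stops.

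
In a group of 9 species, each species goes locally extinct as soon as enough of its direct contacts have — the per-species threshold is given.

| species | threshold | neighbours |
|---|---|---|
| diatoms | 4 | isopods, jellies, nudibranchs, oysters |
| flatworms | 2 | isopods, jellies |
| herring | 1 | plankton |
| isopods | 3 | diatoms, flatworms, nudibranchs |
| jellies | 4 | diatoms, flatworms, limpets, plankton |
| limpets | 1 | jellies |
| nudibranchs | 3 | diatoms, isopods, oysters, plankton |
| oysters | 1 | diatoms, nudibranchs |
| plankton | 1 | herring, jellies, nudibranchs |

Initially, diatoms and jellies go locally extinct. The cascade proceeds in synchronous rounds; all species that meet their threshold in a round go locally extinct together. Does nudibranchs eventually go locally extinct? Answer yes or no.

yes

Round 1 — diatoms, jellies go locally extinct (initial).
Round 2 — checking thresholds:
  flatworms: 1 of 2 neighbours < 2, holds.
  isopods: 1 of 3 neighbours < 3, holds.
  limpets: 1 of 1 neighbours ≥ 1, goes locally extinct.
  nudibranchs: 1 of 4 neighbours < 3, holds.
  oysters: 1 of 2 neighbours ≥ 1, goes locally extinct.
  plankton: 1 of 3 neighbours ≥ 1, goes locally extinct.
Round 3 — checking thresholds:
  flatworms: 1 of 2 neighbours < 2, holds.
  herring: 1 of 1 neighbours ≥ 1, goes locally extinct.
  isopods: 1 of 3 neighbours < 3, holds.
  nudibranchs: 3 of 4 neighbours ≥ 3, goes locally extinct.
Round 4 — no new extinctions; cascade stops.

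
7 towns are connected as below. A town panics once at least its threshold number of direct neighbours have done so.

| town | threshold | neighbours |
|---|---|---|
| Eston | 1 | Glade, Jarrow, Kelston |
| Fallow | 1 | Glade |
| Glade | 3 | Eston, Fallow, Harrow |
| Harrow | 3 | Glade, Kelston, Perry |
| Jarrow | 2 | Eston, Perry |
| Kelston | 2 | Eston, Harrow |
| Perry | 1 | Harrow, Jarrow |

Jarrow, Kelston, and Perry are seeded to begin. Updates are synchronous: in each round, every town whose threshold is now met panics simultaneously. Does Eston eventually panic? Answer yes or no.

yes

Round 1 — Jarrow, Kelston, Perry panic (initial).
Round 2 — checking thresholds:
  Eston: 2 of 3 neighbours ≥ 1, panics.
  Harrow: 2 of 3 neighbours < 3, not yet.
Round 3 — no new panics; cascade stops.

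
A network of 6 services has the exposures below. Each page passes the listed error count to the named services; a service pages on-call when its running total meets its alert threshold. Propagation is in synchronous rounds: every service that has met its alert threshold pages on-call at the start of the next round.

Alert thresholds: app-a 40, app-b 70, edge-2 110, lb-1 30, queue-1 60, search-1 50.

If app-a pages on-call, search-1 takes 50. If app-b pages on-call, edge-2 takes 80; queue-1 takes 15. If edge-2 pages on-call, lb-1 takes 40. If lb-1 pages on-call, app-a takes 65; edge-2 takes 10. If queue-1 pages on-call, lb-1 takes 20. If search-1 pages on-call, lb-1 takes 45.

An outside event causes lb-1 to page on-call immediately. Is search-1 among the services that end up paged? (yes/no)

Round 1 — lb-1 pages on-call (initial).
  app-a: +65 → 65 ≥ 40
  edge-2: +10 → 10 < 110
Round 2 — app-a pages on-call.
  search-1: +50 → 50 ≥ 50
Round 3 — search-1 pages on-call.
No further pages.

yes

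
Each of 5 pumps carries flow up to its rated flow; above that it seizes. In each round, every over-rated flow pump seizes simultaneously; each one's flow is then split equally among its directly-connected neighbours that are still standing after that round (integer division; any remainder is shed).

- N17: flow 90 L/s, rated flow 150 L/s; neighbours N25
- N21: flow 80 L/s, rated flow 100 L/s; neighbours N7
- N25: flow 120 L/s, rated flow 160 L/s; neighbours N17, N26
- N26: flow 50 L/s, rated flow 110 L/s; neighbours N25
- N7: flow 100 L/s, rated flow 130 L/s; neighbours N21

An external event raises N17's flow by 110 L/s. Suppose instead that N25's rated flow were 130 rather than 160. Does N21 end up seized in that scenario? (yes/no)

no

With N25's rated flow at 130:
Round 1 — N17 at 200 > 150. N17 seizes.
  N17 sheds 200 L/s to N25: 200 each.
    N25: 120+200 = 320 > 130
Round 2 — N25 seizes.
  N25 sheds 320 L/s to N26: 320 each.
    N26: 50+320 = 370 > 110
Round 3 — N26 seizes.
  N26 sheds 370 L/s: no online neighbours, lost.
No further seizures.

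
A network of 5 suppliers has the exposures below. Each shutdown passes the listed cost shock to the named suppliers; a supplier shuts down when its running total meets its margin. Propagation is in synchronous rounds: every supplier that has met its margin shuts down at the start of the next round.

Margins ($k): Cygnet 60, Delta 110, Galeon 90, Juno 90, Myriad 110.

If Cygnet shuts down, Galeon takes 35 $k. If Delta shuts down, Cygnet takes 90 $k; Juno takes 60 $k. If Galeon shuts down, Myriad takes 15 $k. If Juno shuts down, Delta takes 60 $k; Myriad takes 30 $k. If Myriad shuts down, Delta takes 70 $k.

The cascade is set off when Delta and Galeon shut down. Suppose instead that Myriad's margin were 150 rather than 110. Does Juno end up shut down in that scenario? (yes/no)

no

With Myriad's margin at 150:
Round 1 — Delta, Galeon shut down (initial).
  Cygnet: +90 → 90 ≥ 60
  Juno: +60 → 60 < 90
  Myriad: +15 → 15 < 150
Round 2 — Cygnet shuts down.
No further shutdowns.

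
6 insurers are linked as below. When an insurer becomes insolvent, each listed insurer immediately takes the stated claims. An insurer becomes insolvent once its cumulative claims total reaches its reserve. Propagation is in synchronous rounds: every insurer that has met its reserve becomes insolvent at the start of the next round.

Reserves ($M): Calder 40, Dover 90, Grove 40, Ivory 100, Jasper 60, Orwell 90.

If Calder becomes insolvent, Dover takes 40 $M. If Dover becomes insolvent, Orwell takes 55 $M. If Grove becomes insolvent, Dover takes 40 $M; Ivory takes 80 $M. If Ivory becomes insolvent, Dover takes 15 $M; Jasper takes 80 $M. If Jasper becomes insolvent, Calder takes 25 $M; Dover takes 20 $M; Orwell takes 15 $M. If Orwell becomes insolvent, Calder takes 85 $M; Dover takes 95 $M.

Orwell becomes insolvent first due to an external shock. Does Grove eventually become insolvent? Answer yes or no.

no

Round 1 — Orwell becomes insolvent (initial).
  Calder: +85 → 85 ≥ 40
  Dover: +95 → 95 ≥ 90
Round 2 — Calder, Dover become insolvent.
No further insolvencies.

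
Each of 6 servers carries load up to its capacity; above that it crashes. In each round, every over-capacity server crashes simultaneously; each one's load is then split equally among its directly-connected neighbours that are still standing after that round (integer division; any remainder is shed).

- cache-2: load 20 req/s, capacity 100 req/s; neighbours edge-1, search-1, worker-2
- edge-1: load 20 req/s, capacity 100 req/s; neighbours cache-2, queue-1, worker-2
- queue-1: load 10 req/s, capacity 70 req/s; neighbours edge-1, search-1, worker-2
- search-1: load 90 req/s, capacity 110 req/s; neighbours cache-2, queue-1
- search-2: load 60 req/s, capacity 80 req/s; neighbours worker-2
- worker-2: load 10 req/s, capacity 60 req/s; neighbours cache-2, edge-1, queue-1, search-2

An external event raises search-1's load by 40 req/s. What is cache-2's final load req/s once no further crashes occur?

Round 1 — search-1 at 130 > 110. search-1 crashes.
  search-1 sheds 130 req/s to cache-2, queue-1: 65 each.
    cache-2: 20+65 = 85 ≤ 100
    queue-1: 10+65 = 75 > 70
Round 2 — queue-1 crashes.
  queue-1 sheds 75 req/s to edge-1, worker-2: 37 each (1 lost).
    edge-1: 20+37 = 57 ≤ 100
    worker-2: 10+37 = 47 ≤ 60
No further crashes.

85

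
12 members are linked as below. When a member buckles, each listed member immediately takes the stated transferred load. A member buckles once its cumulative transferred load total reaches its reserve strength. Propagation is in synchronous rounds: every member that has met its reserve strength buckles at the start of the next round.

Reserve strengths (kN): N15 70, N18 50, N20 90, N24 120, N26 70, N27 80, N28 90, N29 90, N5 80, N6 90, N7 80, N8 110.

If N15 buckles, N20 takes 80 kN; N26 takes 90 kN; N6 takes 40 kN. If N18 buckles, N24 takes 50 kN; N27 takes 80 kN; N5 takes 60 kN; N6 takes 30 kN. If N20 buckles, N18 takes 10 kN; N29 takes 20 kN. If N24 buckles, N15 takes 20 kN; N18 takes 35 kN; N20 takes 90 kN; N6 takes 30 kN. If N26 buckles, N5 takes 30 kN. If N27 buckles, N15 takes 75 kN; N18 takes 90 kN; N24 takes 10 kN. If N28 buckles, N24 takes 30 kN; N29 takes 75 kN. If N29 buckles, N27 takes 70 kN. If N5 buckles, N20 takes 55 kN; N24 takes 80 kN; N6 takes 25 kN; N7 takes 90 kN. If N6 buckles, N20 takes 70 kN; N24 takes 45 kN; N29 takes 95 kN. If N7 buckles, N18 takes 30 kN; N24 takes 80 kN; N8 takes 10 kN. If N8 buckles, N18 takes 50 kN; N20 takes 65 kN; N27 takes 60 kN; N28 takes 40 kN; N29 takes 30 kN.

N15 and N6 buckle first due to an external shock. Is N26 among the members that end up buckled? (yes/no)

Round 1 — N15, N6 buckle (initial).
  N20: +80+70 → 150 ≥ 90
  N24: +45 → 45 < 120
  N26: +90 → 90 ≥ 70
  N29: +95 → 95 ≥ 90
Round 2 — N20, N26, N29 buckle.
  N18: +10 → 10 < 50
  N27: +70 → 70 < 80
  N5: +30 → 30 < 80
No further bucklings.

yes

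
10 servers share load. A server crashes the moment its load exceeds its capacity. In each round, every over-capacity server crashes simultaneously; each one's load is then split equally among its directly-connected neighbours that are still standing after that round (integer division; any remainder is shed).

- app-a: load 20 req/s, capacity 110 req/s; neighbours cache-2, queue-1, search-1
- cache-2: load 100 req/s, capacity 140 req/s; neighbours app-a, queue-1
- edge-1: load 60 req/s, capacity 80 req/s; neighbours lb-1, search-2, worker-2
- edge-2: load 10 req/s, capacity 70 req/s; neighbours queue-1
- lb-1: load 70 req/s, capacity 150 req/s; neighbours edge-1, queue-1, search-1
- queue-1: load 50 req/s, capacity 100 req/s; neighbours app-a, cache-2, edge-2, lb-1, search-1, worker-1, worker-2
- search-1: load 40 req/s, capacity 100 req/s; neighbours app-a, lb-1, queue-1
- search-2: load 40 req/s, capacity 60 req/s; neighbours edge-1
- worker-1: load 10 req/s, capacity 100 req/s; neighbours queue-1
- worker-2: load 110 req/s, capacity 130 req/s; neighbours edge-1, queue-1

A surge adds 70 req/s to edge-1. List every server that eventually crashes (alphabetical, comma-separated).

edge-1, queue-1, search-2, worker-2

Round 1 — edge-1 at 130 > 80. edge-1 crashes.
  edge-1 sheds 130 req/s to lb-1, search-2, worker-2: 43 each (1 lost).
    lb-1: 70+43 = 113 ≤ 150
    search-2: 40+43 = 83 > 60
    worker-2: 110+43 = 153 > 130
Round 2 — search-2, worker-2 crash.
  search-2 sheds 83 req/s: no online neighbours, lost.
  worker-2 sheds 153 req/s to queue-1: 153 each.
    queue-1: 50+153 = 203 > 100
Round 3 — queue-1 crashes.
  queue-1 sheds 203 req/s to app-a, cache-2, edge-2, lb-1, search-1, worker-1: 33 each (5 lost).
    app-a: 20+33 = 53 ≤ 110
    cache-2: 100+33 = 133 ≤ 140
    edge-2: 10+33 = 43 ≤ 70
    lb-1: 113+33 = 146 ≤ 150
    search-1: 40+33 = 73 ≤ 100
    worker-1: 10+33 = 43 ≤ 100
No further crashes.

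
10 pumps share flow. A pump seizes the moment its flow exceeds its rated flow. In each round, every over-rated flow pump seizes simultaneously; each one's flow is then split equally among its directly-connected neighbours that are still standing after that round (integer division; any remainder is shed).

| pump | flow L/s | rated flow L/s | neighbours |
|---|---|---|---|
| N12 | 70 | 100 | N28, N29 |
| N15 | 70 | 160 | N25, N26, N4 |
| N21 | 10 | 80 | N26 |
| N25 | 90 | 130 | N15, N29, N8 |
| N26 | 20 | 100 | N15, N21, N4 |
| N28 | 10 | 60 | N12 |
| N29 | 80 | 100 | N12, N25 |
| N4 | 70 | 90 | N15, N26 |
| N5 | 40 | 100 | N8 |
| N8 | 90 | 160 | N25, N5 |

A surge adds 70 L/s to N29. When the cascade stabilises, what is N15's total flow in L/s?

Round 1 — N29 at 150 > 100. N29 seizes.
  N29 sheds 150 L/s to N12, N25: 75 each.
    N12: 70+75 = 145 > 100
    N25: 90+75 = 165 > 130
Round 2 — N12, N25 seize.
  N12 sheds 145 L/s to N28: 145 each.
    N28: 10+145 = 155 > 60
  N25 sheds 165 L/s to N15, N8: 82 each (1 lost).
    N15: 70+82 = 152 ≤ 160
    N8: 90+82 = 172 > 160
Round 3 — N28, N8 seize.
  N28 sheds 155 L/s: no online neighbours, lost.
  N8 sheds 172 L/s to N5: 172 each.
    N5: 40+172 = 212 > 100
Round 4 — N5 seizes.
  N5 sheds 212 L/s: no online neighbours, lost.
No further seizures.

152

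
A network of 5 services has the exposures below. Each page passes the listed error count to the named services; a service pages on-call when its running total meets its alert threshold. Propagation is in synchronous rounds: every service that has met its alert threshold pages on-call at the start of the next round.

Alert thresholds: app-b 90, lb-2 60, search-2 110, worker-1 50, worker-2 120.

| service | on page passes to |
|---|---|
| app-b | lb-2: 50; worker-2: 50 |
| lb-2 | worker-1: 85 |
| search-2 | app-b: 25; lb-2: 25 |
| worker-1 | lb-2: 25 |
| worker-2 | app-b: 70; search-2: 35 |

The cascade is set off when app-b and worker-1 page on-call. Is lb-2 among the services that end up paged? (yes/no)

yes

Round 1 — app-b, worker-1 page on-call (initial).
  lb-2: +50+25 → 75 ≥ 60
  worker-2: +50 → 50 < 120
Round 2 — lb-2 pages on-call.
No further pages.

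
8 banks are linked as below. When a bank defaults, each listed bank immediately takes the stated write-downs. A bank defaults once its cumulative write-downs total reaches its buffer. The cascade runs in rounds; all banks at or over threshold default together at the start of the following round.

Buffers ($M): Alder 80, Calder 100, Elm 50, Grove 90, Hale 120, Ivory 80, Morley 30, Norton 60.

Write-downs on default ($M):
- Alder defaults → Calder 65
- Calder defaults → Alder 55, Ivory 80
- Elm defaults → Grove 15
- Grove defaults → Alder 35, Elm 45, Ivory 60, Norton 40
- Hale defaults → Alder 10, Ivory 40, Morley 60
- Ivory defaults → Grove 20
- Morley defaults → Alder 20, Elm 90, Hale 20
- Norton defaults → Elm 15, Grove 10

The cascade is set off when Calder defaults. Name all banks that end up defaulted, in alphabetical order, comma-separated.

Calder, Ivory

Round 1 — Calder defaults (initial).
  Alder: +55 → 55 < 80
  Ivory: +80 → 80 ≥ 80
Round 2 — Ivory defaults.
  Grove: +20 → 20 < 90
No further defaults.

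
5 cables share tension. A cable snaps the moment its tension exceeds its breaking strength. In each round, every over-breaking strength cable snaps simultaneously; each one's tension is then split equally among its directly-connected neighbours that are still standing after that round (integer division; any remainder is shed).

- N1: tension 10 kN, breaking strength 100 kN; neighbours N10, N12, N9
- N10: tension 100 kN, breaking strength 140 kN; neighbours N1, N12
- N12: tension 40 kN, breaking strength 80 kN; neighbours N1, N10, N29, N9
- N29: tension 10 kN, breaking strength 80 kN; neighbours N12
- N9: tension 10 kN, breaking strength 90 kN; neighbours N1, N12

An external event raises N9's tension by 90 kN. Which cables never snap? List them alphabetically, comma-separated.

N1, N10, N29

Round 1 — N9 at 100 > 90. N9 snaps.
  N9 sheds 100 kN to N1, N12: 50 each.
    N1: 10+50 = 60 ≤ 100
    N12: 40+50 = 90 > 80
Round 2 — N12 snaps.
  N12 sheds 90 kN to N1, N10, N29: 30 each.
    N1: 60+30 = 90 ≤ 100
    N10: 100+30 = 130 ≤ 140
    N29: 10+30 = 40 ≤ 80
No further breaks.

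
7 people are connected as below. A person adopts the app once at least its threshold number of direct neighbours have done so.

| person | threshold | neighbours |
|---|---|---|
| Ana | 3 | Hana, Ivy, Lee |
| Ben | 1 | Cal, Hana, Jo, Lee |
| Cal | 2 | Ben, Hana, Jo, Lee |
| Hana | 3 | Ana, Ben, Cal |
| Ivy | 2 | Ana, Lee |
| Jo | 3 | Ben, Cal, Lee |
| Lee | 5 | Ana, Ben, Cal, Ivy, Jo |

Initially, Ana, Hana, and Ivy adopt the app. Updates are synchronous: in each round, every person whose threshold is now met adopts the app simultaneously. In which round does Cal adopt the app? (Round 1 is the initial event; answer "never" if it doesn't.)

Round 1 — Ana, Hana, Ivy adopt the app (initial).
Round 2 — checking thresholds:
  Ben: 1 of 4 neighbours ≥ 1, adopts the app.
  Cal: 1 of 4 neighbours < 2, holds.
  Lee: 2 of 5 neighbours < 5, holds.
Round 3 — checking thresholds:
  Cal: 2 of 4 neighbours ≥ 2, adopts the app.
  Jo: 1 of 3 neighbours < 3, holds.
  Lee: 3 of 5 neighbours < 5, holds.
Round 4 — no new adoptions; cascade stops.

3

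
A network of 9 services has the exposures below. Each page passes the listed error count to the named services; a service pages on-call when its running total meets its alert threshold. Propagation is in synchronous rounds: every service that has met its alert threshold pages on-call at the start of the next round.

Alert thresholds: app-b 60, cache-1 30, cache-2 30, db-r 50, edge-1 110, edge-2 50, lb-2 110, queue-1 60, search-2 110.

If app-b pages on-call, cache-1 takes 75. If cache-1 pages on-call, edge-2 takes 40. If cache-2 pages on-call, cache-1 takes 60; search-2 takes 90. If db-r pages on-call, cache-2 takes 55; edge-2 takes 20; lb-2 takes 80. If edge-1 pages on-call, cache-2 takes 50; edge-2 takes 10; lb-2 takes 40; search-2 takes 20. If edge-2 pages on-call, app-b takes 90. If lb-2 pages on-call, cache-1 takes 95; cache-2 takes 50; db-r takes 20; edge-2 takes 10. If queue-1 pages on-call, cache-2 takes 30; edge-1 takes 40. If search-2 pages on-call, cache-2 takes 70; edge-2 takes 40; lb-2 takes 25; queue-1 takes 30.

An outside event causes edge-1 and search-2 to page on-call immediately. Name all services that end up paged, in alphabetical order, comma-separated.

Round 1 — edge-1, search-2 page on-call (initial).
  cache-2: +50+70 → 120 ≥ 30
  edge-2: +10+40 → 50 ≥ 50
  lb-2: +40+25 → 65 < 110
  queue-1: +30 → 30 < 60
Round 2 — cache-2, edge-2 page on-call.
  app-b: +90 → 90 ≥ 60
  cache-1: +60 → 60 ≥ 30
Round 3 — app-b, cache-1 page on-call.
No further pages.

app-b, cache-1, cache-2, edge-1, edge-2, search-2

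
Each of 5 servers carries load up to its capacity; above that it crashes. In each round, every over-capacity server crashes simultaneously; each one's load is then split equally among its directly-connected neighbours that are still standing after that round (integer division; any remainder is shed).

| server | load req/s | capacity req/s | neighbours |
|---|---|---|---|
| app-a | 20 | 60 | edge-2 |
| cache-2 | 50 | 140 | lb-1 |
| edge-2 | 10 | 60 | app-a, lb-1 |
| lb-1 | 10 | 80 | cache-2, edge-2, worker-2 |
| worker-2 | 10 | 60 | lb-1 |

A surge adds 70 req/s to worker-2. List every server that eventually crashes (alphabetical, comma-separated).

lb-1, worker-2

Round 1 — worker-2 at 80 > 60. worker-2 crashes.
  worker-2 sheds 80 req/s to lb-1: 80 each.
    lb-1: 10+80 = 90 > 80
Round 2 — lb-1 crashes.
  lb-1 sheds 90 req/s to cache-2, edge-2: 45 each.
    cache-2: 50+45 = 95 ≤ 140
    edge-2: 10+45 = 55 ≤ 60
No further crashes.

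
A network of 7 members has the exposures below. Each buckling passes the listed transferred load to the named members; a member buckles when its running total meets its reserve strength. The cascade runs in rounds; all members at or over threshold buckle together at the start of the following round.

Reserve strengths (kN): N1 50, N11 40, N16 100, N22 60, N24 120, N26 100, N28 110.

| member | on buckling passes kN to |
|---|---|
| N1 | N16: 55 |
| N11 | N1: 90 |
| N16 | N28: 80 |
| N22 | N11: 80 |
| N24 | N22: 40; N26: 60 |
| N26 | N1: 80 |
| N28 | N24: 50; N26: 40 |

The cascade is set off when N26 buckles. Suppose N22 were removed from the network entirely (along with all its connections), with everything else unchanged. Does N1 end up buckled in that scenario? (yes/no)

yes

With N22 removed:
Round 1 — N26 buckles (initial).
  N1: +80 → 80 ≥ 50
Round 2 — N1 buckles.
  N16: +55 → 55 < 100
No further bucklings.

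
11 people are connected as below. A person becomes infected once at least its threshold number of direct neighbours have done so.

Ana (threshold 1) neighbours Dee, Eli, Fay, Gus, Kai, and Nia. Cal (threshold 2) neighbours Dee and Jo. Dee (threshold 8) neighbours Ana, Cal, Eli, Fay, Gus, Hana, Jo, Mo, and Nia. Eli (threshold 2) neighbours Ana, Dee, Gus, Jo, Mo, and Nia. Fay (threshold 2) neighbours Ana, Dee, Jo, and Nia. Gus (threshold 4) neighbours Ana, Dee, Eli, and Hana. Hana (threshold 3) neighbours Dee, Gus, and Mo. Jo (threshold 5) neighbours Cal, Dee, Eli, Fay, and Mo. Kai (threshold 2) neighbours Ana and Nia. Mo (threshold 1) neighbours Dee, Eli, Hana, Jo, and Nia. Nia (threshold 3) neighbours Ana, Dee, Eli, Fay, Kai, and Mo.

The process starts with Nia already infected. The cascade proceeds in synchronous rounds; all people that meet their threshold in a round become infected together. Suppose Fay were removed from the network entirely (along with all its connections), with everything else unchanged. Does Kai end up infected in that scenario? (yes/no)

With Fay removed:
Round 1 — Nia becomes infected (initial).
Round 2 — checking thresholds:
  Ana: 1 of 5 neighbours ≥ 1, becomes infected.
  Dee: 1 of 8 neighbours < 8, holds.
  Eli: 1 of 6 neighbours < 2, holds.
  Kai: 1 of 2 neighbours < 2, holds.
  Mo: 1 of 5 neighbours ≥ 1, becomes infected.
Round 3 — checking thresholds:
  Dee: 3 of 8 neighbours < 8, holds.
  Eli: 3 of 6 neighbours ≥ 2, becomes infected.
  Gus: 1 of 4 neighbours < 4, holds.
  Hana: 1 of 3 neighbours < 3, holds.
  Jo: 1 of 4 neighbours < 5, holds.
  Kai: 2 of 2 neighbours ≥ 2, becomes infected.
Round 4 — no new infections; cascade stops.

yes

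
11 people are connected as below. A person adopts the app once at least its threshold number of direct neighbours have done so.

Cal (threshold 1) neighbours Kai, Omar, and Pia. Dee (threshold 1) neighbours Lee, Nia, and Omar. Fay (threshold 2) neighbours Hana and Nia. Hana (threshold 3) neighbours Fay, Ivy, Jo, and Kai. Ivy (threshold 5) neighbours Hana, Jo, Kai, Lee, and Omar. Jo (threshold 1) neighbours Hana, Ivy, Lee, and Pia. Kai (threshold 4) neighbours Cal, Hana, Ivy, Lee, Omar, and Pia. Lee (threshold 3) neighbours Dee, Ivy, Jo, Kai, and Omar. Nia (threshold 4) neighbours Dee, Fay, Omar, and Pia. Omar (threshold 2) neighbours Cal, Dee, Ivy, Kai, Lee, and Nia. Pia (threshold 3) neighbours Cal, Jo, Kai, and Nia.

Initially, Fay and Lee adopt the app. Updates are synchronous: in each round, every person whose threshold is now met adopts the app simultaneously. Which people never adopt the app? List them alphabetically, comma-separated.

Round 1 — Fay, Lee adopt the app (initial).
Round 2 — checking thresholds:
  Dee: 1 of 3 neighbours ≥ 1, adopts the app.
  Hana: 1 of 4 neighbours < 3, not yet.
  Ivy: 1 of 5 neighbours < 5, not yet.
  Jo: 1 of 4 neighbours ≥ 1, adopts the app.
  Kai: 1 of 6 neighbours < 4, not yet.
  Nia: 1 of 4 neighbours < 4, not yet.
  Omar: 1 of 6 neighbours < 2, not yet.
Round 3 — checking thresholds:
  Hana: 2 of 4 neighbours < 3, not yet.
  Ivy: 2 of 5 neighbours < 5, not yet.
  Kai: 1 of 6 neighbours < 4, not yet.
  Nia: 2 of 4 neighbours < 4, not yet.
  Omar: 2 of 6 neighbours ≥ 2, adopts the app.
  Pia: 1 of 4 neighbours < 3, not yet.
Round 4 — checking thresholds:
  Cal: 1 of 3 neighbours ≥ 1, adopts the app.
  Hana: 2 of 4 neighbours < 3, not yet.
  Ivy: 3 of 5 neighbours < 5, not yet.
  Kai: 2 of 6 neighbours < 4, not yet.
  Nia: 3 of 4 neighbours < 4, not yet.
  Pia: 1 of 4 neighbours < 3, not yet.
Round 5 — no new adoptions; cascade stops.

Hana, Ivy, Kai, Nia, Pia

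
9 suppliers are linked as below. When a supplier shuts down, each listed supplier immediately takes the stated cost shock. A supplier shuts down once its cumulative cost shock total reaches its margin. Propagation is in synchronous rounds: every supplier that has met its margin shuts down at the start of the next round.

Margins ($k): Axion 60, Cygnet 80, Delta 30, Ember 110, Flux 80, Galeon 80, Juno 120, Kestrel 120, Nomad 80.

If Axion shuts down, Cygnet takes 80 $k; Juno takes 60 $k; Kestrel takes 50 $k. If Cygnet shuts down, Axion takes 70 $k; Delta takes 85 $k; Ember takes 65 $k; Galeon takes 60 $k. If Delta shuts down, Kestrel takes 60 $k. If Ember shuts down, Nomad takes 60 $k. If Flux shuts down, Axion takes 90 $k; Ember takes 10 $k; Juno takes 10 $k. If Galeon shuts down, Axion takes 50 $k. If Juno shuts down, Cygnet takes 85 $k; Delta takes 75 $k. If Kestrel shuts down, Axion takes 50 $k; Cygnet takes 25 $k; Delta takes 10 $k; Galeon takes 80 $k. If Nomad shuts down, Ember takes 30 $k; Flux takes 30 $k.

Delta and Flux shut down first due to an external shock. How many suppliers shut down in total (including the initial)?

Round 1 — Delta, Flux shut down (initial).
  Axion: +90 → 90 ≥ 60
  Ember: +10 → 10 < 110
  Juno: +10 → 10 < 120
  Kestrel: +60 → 60 < 120
Round 2 — Axion shuts down.
  Cygnet: +80 → 80 ≥ 80
  Juno: +60 → 70 < 120
  Kestrel: +50 → 110 < 120
Round 3 — Cygnet shuts down.
  Ember: +65 → 75 < 110
  Galeon: +60 → 60 < 80
No further shutdowns.

4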